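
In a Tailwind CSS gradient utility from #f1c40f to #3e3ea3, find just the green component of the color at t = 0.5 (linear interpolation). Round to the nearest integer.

G₁ = 196 (from #f1c40f), G₂ = 62 (from #3e3ea3).
G = 196 + 0.5 × (62 − 196) = 129 → 129

129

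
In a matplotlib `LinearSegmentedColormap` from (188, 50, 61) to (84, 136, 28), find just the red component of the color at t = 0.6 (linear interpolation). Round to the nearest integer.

R = 188 + 0.6 × (84 − 188) = 125.6 → 126

126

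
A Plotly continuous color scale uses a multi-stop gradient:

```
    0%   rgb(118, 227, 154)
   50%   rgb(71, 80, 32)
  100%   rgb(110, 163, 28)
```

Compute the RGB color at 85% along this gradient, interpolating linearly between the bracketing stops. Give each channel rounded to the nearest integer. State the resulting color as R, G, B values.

85% lies between the 50% and 100% stops, so the local fraction is t = (85 − 50)/(100 − 50) = 35/50 ≈ 0.7.
R = 71 + 0.7 × (110 − 71) = 98.3 → 98
G = 80 + 0.7 × (163 − 80) = 138.1 → 138
B = 32 + 0.7 × (28 − 32) = 29.2 → 29

(98, 138, 29)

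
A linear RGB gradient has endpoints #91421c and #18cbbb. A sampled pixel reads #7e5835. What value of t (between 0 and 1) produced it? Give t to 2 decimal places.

0.16

Invert the lerp on the B channel (largest span, 159): t = (53 − 28) / (187 − 28) = 25/159 = 0.15723.
Check on R: (126 − 145)/(24 − 145) = 0.157 ✓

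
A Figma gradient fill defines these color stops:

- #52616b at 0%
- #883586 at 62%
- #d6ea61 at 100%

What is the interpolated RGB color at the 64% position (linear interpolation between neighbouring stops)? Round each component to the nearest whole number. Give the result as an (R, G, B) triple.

(140, 63, 132)

64% lies between the 62% and 100% stops, so the local fraction is t = (64 − 62)/(100 − 62) = 2/38 ≈ 0.0526.
#883586 → (136, 53, 134); #d6ea61 → (214, 234, 97).
R = 136 + 0.0526 × (214 − 136) = 140.103 → 140
G = 53 + 0.0526 × (234 − 53) = 62.521 → 63
B = 134 + 0.0526 × (97 − 134) = 132.054 → 132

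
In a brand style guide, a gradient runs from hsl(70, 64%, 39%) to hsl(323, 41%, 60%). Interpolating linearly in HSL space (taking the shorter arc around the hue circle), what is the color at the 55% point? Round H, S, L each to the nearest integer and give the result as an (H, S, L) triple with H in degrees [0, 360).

(11, 51, 51)

Hue: 323 − 70 = 253°, but |253| > 180 so the shorter arc goes the other way: Δh = 253 − 360 = -107°.
H = 70 + 0.55 × (-107) = 11.15 → 11°
S = 64 + 0.55 × (41 − 64) = 51.35 → 51%
L = 39 + 0.55 × (60 − 39) = 50.55 → 51%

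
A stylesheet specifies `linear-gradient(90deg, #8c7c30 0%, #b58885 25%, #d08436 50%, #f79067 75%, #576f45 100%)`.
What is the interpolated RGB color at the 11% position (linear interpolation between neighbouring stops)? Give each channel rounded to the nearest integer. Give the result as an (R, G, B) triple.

11% lies between the 0% and 25% stops, so the local fraction is t = (11 − 0)/(25 − 0) = 11/25 ≈ 0.44.
#8c7c30 → (140, 124, 48); #b58885 → (181, 136, 133).
R = 140 + 0.44 × (181 − 140) = 158.04 → 158
G = 124 + 0.44 × (136 − 124) = 129.28 → 129
B = 48 + 0.44 × (133 − 48) = 85.4 → 85

(158, 129, 85)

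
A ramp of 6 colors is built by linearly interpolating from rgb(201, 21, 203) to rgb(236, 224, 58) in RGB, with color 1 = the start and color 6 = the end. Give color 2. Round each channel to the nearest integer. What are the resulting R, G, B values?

With 6 swatches and endpoints inclusive, swatch 2 sits at t = (2 − 1)/(6 − 1) = 1/5 ≈ 0.2.
R = 201 + 0.2 × (236 − 201) = 208 → 208
G = 21 + 0.2 × (224 − 21) = 61.6 → 62
B = 203 + 0.2 × (58 − 203) = 174 → 174

(208, 62, 174)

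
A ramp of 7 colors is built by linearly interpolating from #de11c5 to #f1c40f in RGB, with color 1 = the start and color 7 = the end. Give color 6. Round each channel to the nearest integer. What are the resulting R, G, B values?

(238, 166, 45)

With 7 swatches and endpoints inclusive, swatch 6 sits at t = (6 − 1)/(7 − 1) = 5/6 ≈ 0.8333.
#de11c5 → (222, 17, 197); #f1c40f → (241, 196, 15).
R = 222 + 0.8333 × (241 − 222) = 237.833 → 238
G = 17 + 0.8333 × (196 − 17) = 166.161 → 166
B = 197 + 0.8333 × (15 − 197) = 45.339 → 45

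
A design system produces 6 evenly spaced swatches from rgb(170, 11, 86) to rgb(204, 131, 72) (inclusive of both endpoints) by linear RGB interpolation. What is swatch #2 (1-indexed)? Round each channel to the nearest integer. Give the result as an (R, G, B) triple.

With 6 swatches and endpoints inclusive, swatch 2 sits at t = (2 − 1)/(6 − 1) = 1/5 ≈ 0.2.
R = 170 + 0.2 × (204 − 170) = 176.8 → 177
G = 11 + 0.2 × (131 − 11) = 35 → 35
B = 86 + 0.2 × (72 − 86) = 83.2 → 83

(177, 35, 83)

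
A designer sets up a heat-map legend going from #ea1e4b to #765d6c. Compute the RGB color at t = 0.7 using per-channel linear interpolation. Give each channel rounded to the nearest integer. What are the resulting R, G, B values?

(153, 74, 98)

#ea1e4b → (234, 30, 75); #765d6c → (118, 93, 108).
R = 234 + 0.7 × (118 − 234) = 234 + 0.7 × -116 = 152.8 → 153
G = 30 + 0.7 × (93 − 30) = 30 + 0.7 × 63 = 74.1 → 74
B = 75 + 0.7 × (108 − 75) = 75 + 0.7 × 33 = 98.1 → 98
So the blended color is (153, 74, 98), about #994a62.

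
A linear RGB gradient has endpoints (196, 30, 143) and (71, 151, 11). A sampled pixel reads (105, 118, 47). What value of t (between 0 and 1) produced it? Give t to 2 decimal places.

Invert the lerp on the B channel (largest span, 132): t = (47 − 143) / (11 − 143) = -96/-132 = 0.72727.
Check on R: (105 − 196)/(71 − 196) = 0.728 ✓

0.73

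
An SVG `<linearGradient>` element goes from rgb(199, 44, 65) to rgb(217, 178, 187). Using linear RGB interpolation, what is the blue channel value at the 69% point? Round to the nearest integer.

B = 65 + 0.69 × (187 − 65) = 149.18 → 149

149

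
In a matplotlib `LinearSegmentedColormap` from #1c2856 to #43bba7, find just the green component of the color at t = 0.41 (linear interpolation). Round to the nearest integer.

100

G₁ = 40 (from #1c2856), G₂ = 187 (from #43bba7).
G = 40 + 0.41 × (187 − 40) = 100.27 → 100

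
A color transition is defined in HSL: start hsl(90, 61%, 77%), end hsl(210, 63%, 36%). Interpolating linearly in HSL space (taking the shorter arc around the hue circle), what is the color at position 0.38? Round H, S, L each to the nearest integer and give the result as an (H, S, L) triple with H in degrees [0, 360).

(136, 62, 61)

Hue arc: Δh = 210 − 90 = 120° (|Δh| ≤ 180, already the shorter path).
H = 90 + 0.38 × (120) = 135.6 → 136°
S = 61 + 0.38 × (63 − 61) = 61.76 → 62%
L = 77 + 0.38 × (36 − 77) = 61.42 → 61%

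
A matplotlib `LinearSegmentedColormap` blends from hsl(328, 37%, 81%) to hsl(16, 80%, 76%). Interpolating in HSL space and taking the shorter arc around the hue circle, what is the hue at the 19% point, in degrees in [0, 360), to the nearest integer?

337

Hue: 16 − 328 = -312°, but |-312| > 180 so the shorter arc goes the other way: Δh = -312 + 360 = 48°.
H = 328 + 0.19 × (48) = 337.12 → 337°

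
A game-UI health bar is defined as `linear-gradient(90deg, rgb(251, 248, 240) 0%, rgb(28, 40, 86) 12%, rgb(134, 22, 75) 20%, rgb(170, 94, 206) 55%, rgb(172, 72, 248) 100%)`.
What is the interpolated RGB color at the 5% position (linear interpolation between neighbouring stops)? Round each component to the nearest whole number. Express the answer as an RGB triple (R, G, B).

(158, 161, 176)

5% lies between the 0% and 12% stops, so the local fraction is t = (5 − 0)/(12 − 0) = 5/12 ≈ 0.4167.
R = 251 + 0.4167 × (28 − 251) = 158.076 → 158
G = 248 + 0.4167 × (40 − 248) = 161.326 → 161
B = 240 + 0.4167 × (86 − 240) = 175.828 → 176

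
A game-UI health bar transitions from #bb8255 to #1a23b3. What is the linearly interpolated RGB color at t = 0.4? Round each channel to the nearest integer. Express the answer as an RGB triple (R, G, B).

#bb8255 → (187, 130, 85); #1a23b3 → (26, 35, 179).
R = 187 + 0.4 × (26 − 187) = 187 + 0.4 × -161 = 122.6 → 123
G = 130 + 0.4 × (35 − 130) = 130 + 0.4 × -95 = 92 → 92
B = 85 + 0.4 × (179 − 85) = 85 + 0.4 × 94 = 122.6 → 123

(123, 92, 123)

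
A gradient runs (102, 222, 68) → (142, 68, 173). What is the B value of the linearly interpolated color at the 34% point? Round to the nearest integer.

B = 68 + 0.34 × (173 − 68) = 103.7 → 104

104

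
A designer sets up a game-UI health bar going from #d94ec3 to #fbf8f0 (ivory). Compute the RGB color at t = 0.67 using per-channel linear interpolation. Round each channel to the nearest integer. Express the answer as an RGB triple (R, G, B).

#d94ec3 → (217, 78, 195); #fbf8f0 → (251, 248, 240).
R = 217 + 0.67 × (251 − 217) = 217 + 0.67 × 34 = 239.78 → 240
G = 78 + 0.67 × (248 − 78) = 78 + 0.67 × 170 = 191.9 → 192
B = 195 + 0.67 × (240 − 195) = 195 + 0.67 × 45 = 225.15 → 225

(240, 192, 225)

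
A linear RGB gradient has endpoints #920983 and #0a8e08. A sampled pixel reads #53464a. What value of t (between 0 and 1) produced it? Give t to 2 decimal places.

Invert the lerp on the R channel (largest span, 136): t = (83 − 146) / (10 − 146) = -63/-136 = 0.46324.
Check on G: (70 − 9)/(142 − 9) = 0.4586 ✓

0.46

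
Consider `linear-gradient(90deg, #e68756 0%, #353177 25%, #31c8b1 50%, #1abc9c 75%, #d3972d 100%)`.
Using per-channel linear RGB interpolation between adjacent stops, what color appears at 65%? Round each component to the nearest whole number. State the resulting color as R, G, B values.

(35, 193, 164)

65% lies between the 50% and 75% stops, so the local fraction is t = (65 − 50)/(75 − 50) = 15/25 ≈ 0.6.
#31c8b1 → (49, 200, 177); #1abc9c → (26, 188, 156).
R = 49 + 0.6 × (26 − 49) = 35.2 → 35
G = 200 + 0.6 × (188 − 200) = 192.8 → 193
B = 177 + 0.6 × (156 − 177) = 164.4 → 164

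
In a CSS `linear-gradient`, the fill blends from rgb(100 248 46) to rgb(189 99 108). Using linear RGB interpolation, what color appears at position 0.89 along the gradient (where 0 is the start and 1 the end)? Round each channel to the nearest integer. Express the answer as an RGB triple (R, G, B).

(179, 115, 101)

R = 100 + 0.89 × (189 − 100) = 100 + 0.89 × 89 = 179.21 → 179
G = 248 + 0.89 × (99 − 248) = 248 + 0.89 × -149 = 115.39 → 115
B = 46 + 0.89 × (108 − 46) = 46 + 0.89 × 62 = 101.18 → 101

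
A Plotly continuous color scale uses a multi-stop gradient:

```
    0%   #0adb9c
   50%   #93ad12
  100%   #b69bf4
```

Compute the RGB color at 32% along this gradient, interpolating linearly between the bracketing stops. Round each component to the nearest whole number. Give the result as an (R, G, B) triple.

32% lies between the 0% and 50% stops, so the local fraction is t = (32 − 0)/(50 − 0) = 32/50 ≈ 0.64.
#0adb9c → (10, 219, 156); #93ad12 → (147, 173, 18).
R = 10 + 0.64 × (147 − 10) = 97.68 → 98
G = 219 + 0.64 × (173 − 219) = 189.56 → 190
B = 156 + 0.64 × (18 − 156) = 67.68 → 68

(98, 190, 68)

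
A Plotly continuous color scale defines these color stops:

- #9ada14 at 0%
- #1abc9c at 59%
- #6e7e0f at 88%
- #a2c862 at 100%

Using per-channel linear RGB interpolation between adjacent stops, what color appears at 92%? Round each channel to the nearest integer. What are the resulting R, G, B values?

(127, 151, 43)

92% lies between the 88% and 100% stops, so the local fraction is t = (92 − 88)/(100 − 88) = 4/12 ≈ 0.3333.
#6e7e0f → (110, 126, 15); #a2c862 → (162, 200, 98).
R = 110 + 0.3333 × (162 − 110) = 127.332 → 127
G = 126 + 0.3333 × (200 − 126) = 150.664 → 151
B = 15 + 0.3333 × (98 − 15) = 42.664 → 43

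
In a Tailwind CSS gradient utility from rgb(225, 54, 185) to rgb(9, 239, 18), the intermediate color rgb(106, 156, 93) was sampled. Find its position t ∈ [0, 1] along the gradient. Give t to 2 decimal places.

Invert the lerp on the R channel (largest span, 216): t = (106 − 225) / (9 − 225) = -119/-216 = 0.55093.
Check on G: (156 − 54)/(239 − 54) = 0.5514 ✓

0.55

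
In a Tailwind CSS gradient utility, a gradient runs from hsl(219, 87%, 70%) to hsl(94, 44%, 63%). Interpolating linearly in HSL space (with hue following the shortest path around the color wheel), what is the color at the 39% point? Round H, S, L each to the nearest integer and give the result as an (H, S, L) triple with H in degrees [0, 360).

(170, 70, 67)

Hue arc: Δh = 94 − 219 = -125° (|Δh| ≤ 180, already the shorter path).
H = 219 + 0.39 × (-125) = 170.25 → 170°
S = 87 + 0.39 × (44 − 87) = 70.23 → 70%
L = 70 + 0.39 × (63 − 70) = 67.27 → 67%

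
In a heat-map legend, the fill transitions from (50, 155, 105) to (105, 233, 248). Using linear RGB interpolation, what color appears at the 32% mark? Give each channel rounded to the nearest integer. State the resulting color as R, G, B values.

32% corresponds to t = 0.32.
R = 50 + 0.32 × (105 − 50) = 50 + 0.32 × 55 = 67.6 → 68
G = 155 + 0.32 × (233 − 155) = 155 + 0.32 × 78 = 179.96 → 180
B = 105 + 0.32 × (248 − 105) = 105 + 0.32 × 143 = 150.76 → 151

(68, 180, 151)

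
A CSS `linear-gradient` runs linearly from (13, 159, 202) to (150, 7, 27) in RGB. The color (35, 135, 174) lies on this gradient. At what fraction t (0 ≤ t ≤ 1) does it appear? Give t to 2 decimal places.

0.16

Invert the lerp on the B channel (largest span, 175): t = (174 − 202) / (27 − 202) = -28/-175 = 0.16.
Check on R: (35 − 13)/(150 − 13) = 0.1606 ✓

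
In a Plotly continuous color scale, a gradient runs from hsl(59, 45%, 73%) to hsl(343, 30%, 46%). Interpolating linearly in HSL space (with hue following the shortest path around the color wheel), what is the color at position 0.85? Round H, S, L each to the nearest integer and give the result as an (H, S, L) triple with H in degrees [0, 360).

(354, 32, 50)

Hue: 343 − 59 = 284°, but |284| > 180 so the shorter arc goes the other way: Δh = 284 − 360 = -76°.
H = 59 + 0.85 × (-76) = -5.6 → -6 → -6 mod 360 = 354°
S = 45 + 0.85 × (30 − 45) = 32.25 → 32%
L = 73 + 0.85 × (46 − 73) = 50.05 → 50%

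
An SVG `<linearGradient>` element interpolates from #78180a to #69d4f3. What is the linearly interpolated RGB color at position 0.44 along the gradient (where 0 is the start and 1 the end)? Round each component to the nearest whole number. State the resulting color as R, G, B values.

(113, 107, 113)

#78180a → (120, 24, 10); #69d4f3 → (105, 212, 243).
R = 120 + 0.44 × (105 − 120) = 120 + 0.44 × -15 = 113.4 → 113
G = 24 + 0.44 × (212 − 24) = 24 + 0.44 × 188 = 106.72 → 107
B = 10 + 0.44 × (243 − 10) = 10 + 0.44 × 233 = 112.52 → 113
So the blended color is (113, 107, 113), about #716b71.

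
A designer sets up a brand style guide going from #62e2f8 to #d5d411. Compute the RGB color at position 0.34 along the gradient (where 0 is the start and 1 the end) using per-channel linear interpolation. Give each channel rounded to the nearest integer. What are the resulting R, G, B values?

#62e2f8 → (98, 226, 248); #d5d411 → (213, 212, 17).
R = 98 + 0.34 × (213 − 98) = 98 + 0.34 × 115 = 137.1 → 137
G = 226 + 0.34 × (212 − 226) = 226 + 0.34 × -14 = 221.24 → 221
B = 248 + 0.34 × (17 − 248) = 248 + 0.34 × -231 = 169.46 → 169
So the blended color is (137, 221, 169), about #89dda9.

(137, 221, 169)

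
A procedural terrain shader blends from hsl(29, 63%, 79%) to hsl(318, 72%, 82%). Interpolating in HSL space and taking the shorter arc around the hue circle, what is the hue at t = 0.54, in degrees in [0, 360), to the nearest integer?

351

Hue: 318 − 29 = 289°, but |289| > 180 so the shorter arc goes the other way: Δh = 289 − 360 = -71°.
H = 29 + 0.54 × (-71) = -9.34 → -9 → -9 mod 360 = 351°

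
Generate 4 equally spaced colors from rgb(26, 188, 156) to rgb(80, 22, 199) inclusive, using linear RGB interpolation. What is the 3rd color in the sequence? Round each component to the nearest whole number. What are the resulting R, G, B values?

(62, 77, 185)

With 4 swatches and endpoints inclusive, swatch 3 sits at t = (3 − 1)/(4 − 1) = 2/3 ≈ 0.6667.
R = 26 + 0.6667 × (80 − 26) = 62.002 → 62
G = 188 + 0.6667 × (22 − 188) = 77.328 → 77
B = 156 + 0.6667 × (199 − 156) = 184.668 → 185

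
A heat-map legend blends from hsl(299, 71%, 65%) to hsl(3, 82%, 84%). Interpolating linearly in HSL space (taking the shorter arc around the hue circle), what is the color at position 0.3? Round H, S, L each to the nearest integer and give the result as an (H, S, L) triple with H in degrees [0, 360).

Hue: 3 − 299 = -296°, but |-296| > 180 so the shorter arc goes the other way: Δh = -296 + 360 = 64°.
H = 299 + 0.3 × (64) = 318.2 → 318°
S = 71 + 0.3 × (82 − 71) = 74.3 → 74%
L = 65 + 0.3 × (84 − 65) = 70.7 → 71%

(318, 74, 71)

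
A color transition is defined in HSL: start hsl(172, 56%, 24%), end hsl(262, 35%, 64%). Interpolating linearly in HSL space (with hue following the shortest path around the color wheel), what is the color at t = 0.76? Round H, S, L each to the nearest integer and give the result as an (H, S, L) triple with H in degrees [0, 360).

Hue arc: Δh = 262 − 172 = 90° (|Δh| ≤ 180, already the shorter path).
H = 172 + 0.76 × (90) = 240.4 → 240°
S = 56 + 0.76 × (35 − 56) = 40.04 → 40%
L = 24 + 0.76 × (64 − 24) = 54.4 → 54%

(240, 40, 54)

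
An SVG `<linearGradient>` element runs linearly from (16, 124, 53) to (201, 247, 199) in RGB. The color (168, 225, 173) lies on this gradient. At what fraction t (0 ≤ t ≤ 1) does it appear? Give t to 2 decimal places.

0.82

Invert the lerp on the R channel (largest span, 185): t = (168 − 16) / (201 − 16) = 152/185 = 0.82162.
Check on G: (225 − 124)/(247 − 124) = 0.8211 ✓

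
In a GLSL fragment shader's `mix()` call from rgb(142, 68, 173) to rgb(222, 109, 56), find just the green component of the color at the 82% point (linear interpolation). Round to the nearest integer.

G = 68 + 0.82 × (109 − 68) = 101.62 → 102

102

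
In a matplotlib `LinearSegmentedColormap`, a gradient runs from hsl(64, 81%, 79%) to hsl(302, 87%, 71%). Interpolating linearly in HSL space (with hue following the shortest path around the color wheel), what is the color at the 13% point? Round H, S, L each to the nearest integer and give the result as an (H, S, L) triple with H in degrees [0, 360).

(48, 82, 78)

Hue: 302 − 64 = 238°, but |238| > 180 so the shorter arc goes the other way: Δh = 238 − 360 = -122°.
H = 64 + 0.13 × (-122) = 48.14 → 48°
S = 81 + 0.13 × (87 − 81) = 81.78 → 82%
L = 79 + 0.13 × (71 − 79) = 77.96 → 78%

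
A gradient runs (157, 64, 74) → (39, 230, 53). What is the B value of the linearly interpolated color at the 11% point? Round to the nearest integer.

B = 74 + 0.11 × (53 − 74) = 71.69 → 72

72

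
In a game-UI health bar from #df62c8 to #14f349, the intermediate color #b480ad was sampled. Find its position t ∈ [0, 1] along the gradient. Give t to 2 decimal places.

Invert the lerp on the R channel (largest span, 203): t = (180 − 223) / (20 − 223) = -43/-203 = 0.21182.
Check on G: (128 − 98)/(243 − 98) = 0.2069 ✓

0.21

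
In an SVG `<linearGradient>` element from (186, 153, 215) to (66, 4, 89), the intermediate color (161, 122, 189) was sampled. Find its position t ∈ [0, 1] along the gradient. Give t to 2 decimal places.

0.21

Invert the lerp on the G channel (largest span, 149): t = (122 − 153) / (4 − 153) = -31/-149 = 0.20805.
Check on R: (161 − 186)/(66 − 186) = 0.2083 ✓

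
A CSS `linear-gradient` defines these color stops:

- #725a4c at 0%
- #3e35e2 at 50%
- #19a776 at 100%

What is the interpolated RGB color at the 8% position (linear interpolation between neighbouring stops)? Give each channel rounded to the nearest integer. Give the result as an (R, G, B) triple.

(106, 84, 100)

8% lies between the 0% and 50% stops, so the local fraction is t = (8 − 0)/(50 − 0) = 8/50 ≈ 0.16.
#725a4c → (114, 90, 76); #3e35e2 → (62, 53, 226).
R = 114 + 0.16 × (62 − 114) = 105.68 → 106
G = 90 + 0.16 × (53 − 90) = 84.08 → 84
B = 76 + 0.16 × (226 − 76) = 100 → 100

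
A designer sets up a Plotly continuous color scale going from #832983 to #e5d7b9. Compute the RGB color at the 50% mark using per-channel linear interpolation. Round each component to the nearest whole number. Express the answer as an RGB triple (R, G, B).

(180, 128, 158)

#832983 → (131, 41, 131); #e5d7b9 → (229, 215, 185).
50% corresponds to t = 0.5.
R = 131 + 0.5 × (229 − 131) = 131 + 0.5 × 98 = 180 → 180
G = 41 + 0.5 × (215 − 41) = 41 + 0.5 × 174 = 128 → 128
B = 131 + 0.5 × (185 − 131) = 131 + 0.5 × 54 = 158 → 158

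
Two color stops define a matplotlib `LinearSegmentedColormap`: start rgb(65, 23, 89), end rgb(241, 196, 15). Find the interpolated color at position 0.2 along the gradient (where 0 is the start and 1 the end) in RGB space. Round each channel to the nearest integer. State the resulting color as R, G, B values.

(100, 58, 74)

R = 65 + 0.2 × (241 − 65) = 65 + 0.2 × 176 = 100.2 → 100
G = 23 + 0.2 × (196 − 23) = 23 + 0.2 × 173 = 57.6 → 58
B = 89 + 0.2 × (15 − 89) = 89 + 0.2 × -74 = 74.2 → 74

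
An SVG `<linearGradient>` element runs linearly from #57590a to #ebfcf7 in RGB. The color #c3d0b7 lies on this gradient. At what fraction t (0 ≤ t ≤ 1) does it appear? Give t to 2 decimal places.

Invert the lerp on the B channel (largest span, 237): t = (183 − 10) / (247 − 10) = 173/237 = 0.72996.
Check on R: (195 − 87)/(235 − 87) = 0.7297 ✓

0.73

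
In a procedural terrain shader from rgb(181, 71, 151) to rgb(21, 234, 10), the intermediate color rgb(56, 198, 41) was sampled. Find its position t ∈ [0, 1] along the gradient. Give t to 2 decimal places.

Invert the lerp on the G channel (largest span, 163): t = (198 − 71) / (234 − 71) = 127/163 = 0.77914.
Check on R: (56 − 181)/(21 − 181) = 0.7812 ✓

0.78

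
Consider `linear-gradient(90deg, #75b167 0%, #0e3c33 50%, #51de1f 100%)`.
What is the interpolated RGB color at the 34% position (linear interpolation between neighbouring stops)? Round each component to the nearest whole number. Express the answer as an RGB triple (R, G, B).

(47, 97, 68)

34% lies between the 0% and 50% stops, so the local fraction is t = (34 − 0)/(50 − 0) = 34/50 ≈ 0.68.
#75b167 → (117, 177, 103); #0e3c33 → (14, 60, 51).
R = 117 + 0.68 × (14 − 117) = 46.96 → 47
G = 177 + 0.68 × (60 − 177) = 97.44 → 97
B = 103 + 0.68 × (51 − 103) = 67.64 → 68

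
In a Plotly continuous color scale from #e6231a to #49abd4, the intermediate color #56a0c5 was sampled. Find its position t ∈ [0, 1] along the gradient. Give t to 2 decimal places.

Invert the lerp on the B channel (largest span, 186): t = (197 − 26) / (212 − 26) = 171/186 = 0.91935.
Check on R: (86 − 230)/(73 − 230) = 0.9172 ✓

0.92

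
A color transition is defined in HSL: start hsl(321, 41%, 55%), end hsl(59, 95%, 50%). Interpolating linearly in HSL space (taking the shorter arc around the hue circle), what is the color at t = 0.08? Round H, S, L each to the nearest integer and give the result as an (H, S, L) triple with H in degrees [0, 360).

Hue: 59 − 321 = -262°, but |-262| > 180 so the shorter arc goes the other way: Δh = -262 + 360 = 98°.
H = 321 + 0.08 × (98) = 328.84 → 329°
S = 41 + 0.08 × (95 − 41) = 45.32 → 45%
L = 55 + 0.08 × (50 − 55) = 54.6 → 55%

(329, 45, 55)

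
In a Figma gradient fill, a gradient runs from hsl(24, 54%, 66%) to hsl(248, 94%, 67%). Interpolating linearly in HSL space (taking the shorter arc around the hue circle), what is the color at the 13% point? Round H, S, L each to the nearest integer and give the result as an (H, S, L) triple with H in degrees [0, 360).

(6, 59, 66)

Hue: 248 − 24 = 224°, but |224| > 180 so the shorter arc goes the other way: Δh = 224 − 360 = -136°.
H = 24 + 0.13 × (-136) = 6.32 → 6°
S = 54 + 0.13 × (94 − 54) = 59.2 → 59%
L = 66 + 0.13 × (67 − 66) = 66.13 → 66%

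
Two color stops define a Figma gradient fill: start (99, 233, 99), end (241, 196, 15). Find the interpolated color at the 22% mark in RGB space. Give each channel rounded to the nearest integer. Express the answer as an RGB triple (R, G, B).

22% corresponds to t = 0.22.
R = 99 + 0.22 × (241 − 99) = 99 + 0.22 × 142 = 130.24 → 130
G = 233 + 0.22 × (196 − 233) = 233 + 0.22 × -37 = 224.86 → 225
B = 99 + 0.22 × (15 − 99) = 99 + 0.22 × -84 = 80.52 → 81

(130, 225, 81)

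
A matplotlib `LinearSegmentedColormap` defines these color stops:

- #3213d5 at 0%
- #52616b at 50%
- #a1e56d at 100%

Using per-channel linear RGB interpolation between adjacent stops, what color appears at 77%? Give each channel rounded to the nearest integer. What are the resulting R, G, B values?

77% lies between the 50% and 100% stops, so the local fraction is t = (77 − 50)/(100 − 50) = 27/50 ≈ 0.54.
#52616b → (82, 97, 107); #a1e56d → (161, 229, 109).
R = 82 + 0.54 × (161 − 82) = 124.66 → 125
G = 97 + 0.54 × (229 − 97) = 168.28 → 168
B = 107 + 0.54 × (109 − 107) = 108.08 → 108

(125, 168, 108)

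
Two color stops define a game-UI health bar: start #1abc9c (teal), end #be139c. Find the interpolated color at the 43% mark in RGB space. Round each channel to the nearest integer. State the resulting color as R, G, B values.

(97, 115, 156)

#1abc9c → (26, 188, 156); #be139c → (190, 19, 156).
43% corresponds to t = 0.43.
R = 26 + 0.43 × (190 − 26) = 26 + 0.43 × 164 = 96.52 → 97
G = 188 + 0.43 × (19 − 188) = 188 + 0.43 × -169 = 115.33 → 115
B = 156 + 0.43 × (156 − 156) = 156 + 0.43 × 0 = 156 → 156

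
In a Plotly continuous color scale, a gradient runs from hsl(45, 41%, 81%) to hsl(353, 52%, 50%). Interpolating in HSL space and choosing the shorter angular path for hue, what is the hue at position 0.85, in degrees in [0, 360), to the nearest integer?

Hue: 353 − 45 = 308°, but |308| > 180 so the shorter arc goes the other way: Δh = 308 − 360 = -52°.
H = 45 + 0.85 × (-52) = 0.8 → 1°

1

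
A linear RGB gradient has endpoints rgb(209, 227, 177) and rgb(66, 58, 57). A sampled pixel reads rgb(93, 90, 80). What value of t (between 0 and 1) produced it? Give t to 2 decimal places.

0.81

Invert the lerp on the G channel (largest span, 169): t = (90 − 227) / (58 − 227) = -137/-169 = 0.81065.
Check on R: (93 − 209)/(66 − 209) = 0.8112 ✓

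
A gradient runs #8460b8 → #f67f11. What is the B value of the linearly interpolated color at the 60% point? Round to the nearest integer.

84

B₁ = 184 (from #8460b8), B₂ = 17 (from #f67f11).
B = 184 + 0.6 × (17 − 184) = 83.8 → 84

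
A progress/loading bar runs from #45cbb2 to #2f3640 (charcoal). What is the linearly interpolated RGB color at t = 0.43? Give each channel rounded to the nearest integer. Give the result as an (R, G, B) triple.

#45cbb2 → (69, 203, 178); #2f3640 → (47, 54, 64).
R = 69 + 0.43 × (47 − 69) = 69 + 0.43 × -22 = 59.54 → 60
G = 203 + 0.43 × (54 − 203) = 203 + 0.43 × -149 = 138.93 → 139
B = 178 + 0.43 × (64 − 178) = 178 + 0.43 × -114 = 128.98 → 129
So the blended color is (60, 139, 129), about #3c8b81.

(60, 139, 129)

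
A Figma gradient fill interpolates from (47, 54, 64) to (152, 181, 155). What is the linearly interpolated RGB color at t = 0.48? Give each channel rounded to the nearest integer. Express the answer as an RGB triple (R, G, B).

R = 47 + 0.48 × (152 − 47) = 47 + 0.48 × 105 = 97.4 → 97
G = 54 + 0.48 × (181 − 54) = 54 + 0.48 × 127 = 114.96 → 115
B = 64 + 0.48 × (155 − 64) = 64 + 0.48 × 91 = 107.68 → 108

(97, 115, 108)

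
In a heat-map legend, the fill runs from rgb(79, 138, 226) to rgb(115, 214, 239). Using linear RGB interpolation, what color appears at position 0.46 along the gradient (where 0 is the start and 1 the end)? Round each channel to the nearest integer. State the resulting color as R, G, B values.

(96, 173, 232)

R = 79 + 0.46 × (115 − 79) = 79 + 0.46 × 36 = 95.56 → 96
G = 138 + 0.46 × (214 − 138) = 138 + 0.46 × 76 = 172.96 → 173
B = 226 + 0.46 × (239 − 226) = 226 + 0.46 × 13 = 231.98 → 232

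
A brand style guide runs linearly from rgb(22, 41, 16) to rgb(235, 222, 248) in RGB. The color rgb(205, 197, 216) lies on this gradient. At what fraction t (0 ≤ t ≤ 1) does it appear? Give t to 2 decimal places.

0.86

Invert the lerp on the B channel (largest span, 232): t = (216 − 16) / (248 − 16) = 200/232 = 0.86207.
Check on R: (205 − 22)/(235 − 22) = 0.8592 ✓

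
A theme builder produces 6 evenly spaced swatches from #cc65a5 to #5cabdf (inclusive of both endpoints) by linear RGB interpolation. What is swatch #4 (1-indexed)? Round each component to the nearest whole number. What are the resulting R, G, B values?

(137, 143, 200)

With 6 swatches and endpoints inclusive, swatch 4 sits at t = (4 − 1)/(6 − 1) = 3/5 ≈ 0.6.
#cc65a5 → (204, 101, 165); #5cabdf → (92, 171, 223).
R = 204 + 0.6 × (92 − 204) = 136.8 → 137
G = 101 + 0.6 × (171 − 101) = 143 → 143
B = 165 + 0.6 × (223 − 165) = 199.8 → 200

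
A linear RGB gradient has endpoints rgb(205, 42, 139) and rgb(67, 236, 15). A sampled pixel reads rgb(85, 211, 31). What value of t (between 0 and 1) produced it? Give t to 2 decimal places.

Invert the lerp on the G channel (largest span, 194): t = (211 − 42) / (236 − 42) = 169/194 = 0.87113.
Check on R: (85 − 205)/(67 − 205) = 0.8696 ✓

0.87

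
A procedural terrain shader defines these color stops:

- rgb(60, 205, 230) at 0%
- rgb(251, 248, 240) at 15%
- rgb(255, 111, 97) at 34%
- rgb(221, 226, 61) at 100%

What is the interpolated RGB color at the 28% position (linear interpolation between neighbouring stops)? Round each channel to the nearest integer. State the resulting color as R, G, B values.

(254, 154, 142)

28% lies between the 15% and 34% stops, so the local fraction is t = (28 − 15)/(34 − 15) = 13/19 ≈ 0.6842.
R = 251 + 0.6842 × (255 − 251) = 253.737 → 254
G = 248 + 0.6842 × (111 − 248) = 154.265 → 154
B = 240 + 0.6842 × (97 − 240) = 142.159 → 142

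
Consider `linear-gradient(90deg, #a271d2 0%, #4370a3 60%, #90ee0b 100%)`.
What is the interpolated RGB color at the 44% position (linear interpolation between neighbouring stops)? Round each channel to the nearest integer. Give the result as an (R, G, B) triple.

(92, 112, 176)

44% lies between the 0% and 60% stops, so the local fraction is t = (44 − 0)/(60 − 0) = 44/60 ≈ 0.7333.
#a271d2 → (162, 113, 210); #4370a3 → (67, 112, 163).
R = 162 + 0.7333 × (67 − 162) = 92.337 → 92
G = 113 + 0.7333 × (112 − 113) = 112.267 → 112
B = 210 + 0.7333 × (163 − 210) = 175.535 → 176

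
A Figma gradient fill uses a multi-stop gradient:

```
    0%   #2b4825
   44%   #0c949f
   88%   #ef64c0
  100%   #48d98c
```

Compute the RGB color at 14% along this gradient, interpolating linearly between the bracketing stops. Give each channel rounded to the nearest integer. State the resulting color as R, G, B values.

14% lies between the 0% and 44% stops, so the local fraction is t = (14 − 0)/(44 − 0) = 14/44 ≈ 0.3182.
#2b4825 → (43, 72, 37); #0c949f → (12, 148, 159).
R = 43 + 0.3182 × (12 − 43) = 33.136 → 33
G = 72 + 0.3182 × (148 − 72) = 96.183 → 96
B = 37 + 0.3182 × (159 − 37) = 75.82 → 76

(33, 96, 76)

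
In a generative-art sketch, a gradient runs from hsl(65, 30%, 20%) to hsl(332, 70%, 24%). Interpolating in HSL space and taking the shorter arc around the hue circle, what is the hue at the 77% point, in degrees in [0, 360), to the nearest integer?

Hue: 332 − 65 = 267°, but |267| > 180 so the shorter arc goes the other way: Δh = 267 − 360 = -93°.
H = 65 + 0.77 × (-93) = -6.61 → -7 → -7 mod 360 = 353°

353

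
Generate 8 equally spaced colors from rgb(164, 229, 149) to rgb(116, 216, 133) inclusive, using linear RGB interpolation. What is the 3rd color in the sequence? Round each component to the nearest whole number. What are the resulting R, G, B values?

(150, 225, 144)

With 8 swatches and endpoints inclusive, swatch 3 sits at t = (3 − 1)/(8 − 1) = 2/7 ≈ 0.2857.
R = 164 + 0.2857 × (116 − 164) = 150.286 → 150
G = 229 + 0.2857 × (216 − 229) = 225.286 → 225
B = 149 + 0.2857 × (133 − 149) = 144.429 → 144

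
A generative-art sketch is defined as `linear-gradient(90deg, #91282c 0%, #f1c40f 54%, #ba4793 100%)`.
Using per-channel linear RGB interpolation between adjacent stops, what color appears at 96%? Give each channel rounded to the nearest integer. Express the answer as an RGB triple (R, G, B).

96% lies between the 54% and 100% stops, so the local fraction is t = (96 − 54)/(100 − 54) = 42/46 ≈ 0.913.
#f1c40f → (241, 196, 15); #ba4793 → (186, 71, 147).
R = 241 + 0.913 × (186 − 241) = 190.785 → 191
G = 196 + 0.913 × (71 − 196) = 81.875 → 82
B = 15 + 0.913 × (147 − 15) = 135.516 → 136

(191, 82, 136)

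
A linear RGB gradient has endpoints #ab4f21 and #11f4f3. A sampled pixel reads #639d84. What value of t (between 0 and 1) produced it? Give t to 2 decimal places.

0.47

Invert the lerp on the B channel (largest span, 210): t = (132 − 33) / (243 − 33) = 99/210 = 0.47143.
Check on R: (99 − 171)/(17 − 171) = 0.4675 ✓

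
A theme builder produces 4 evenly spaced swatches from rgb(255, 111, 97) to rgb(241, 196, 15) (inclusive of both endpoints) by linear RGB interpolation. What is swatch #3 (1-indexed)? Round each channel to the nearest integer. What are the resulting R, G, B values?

(246, 168, 42)

With 4 swatches and endpoints inclusive, swatch 3 sits at t = (3 − 1)/(4 − 1) = 2/3 ≈ 0.6667.
R = 255 + 0.6667 × (241 − 255) = 245.666 → 246
G = 111 + 0.6667 × (196 − 111) = 167.669 → 168
B = 97 + 0.6667 × (15 − 97) = 42.331 → 42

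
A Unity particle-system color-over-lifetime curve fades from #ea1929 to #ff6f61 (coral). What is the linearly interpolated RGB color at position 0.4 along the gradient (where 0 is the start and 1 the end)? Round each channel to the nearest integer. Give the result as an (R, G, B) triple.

(242, 59, 63)

#ea1929 → (234, 25, 41); #ff6f61 → (255, 111, 97).
R = 234 + 0.4 × (255 − 234) = 234 + 0.4 × 21 = 242.4 → 242
G = 25 + 0.4 × (111 − 25) = 25 + 0.4 × 86 = 59.4 → 59
B = 41 + 0.4 × (97 − 41) = 41 + 0.4 × 56 = 63.4 → 63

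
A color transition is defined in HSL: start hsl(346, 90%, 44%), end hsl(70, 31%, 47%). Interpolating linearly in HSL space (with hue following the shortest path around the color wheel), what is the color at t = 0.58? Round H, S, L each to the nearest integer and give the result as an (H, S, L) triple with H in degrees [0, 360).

(35, 56, 46)

Hue: 70 − 346 = -276°, but |-276| > 180 so the shorter arc goes the other way: Δh = -276 + 360 = 84°.
H = 346 + 0.58 × (84) = 394.72 → 395 → 395 mod 360 = 35°
S = 90 + 0.58 × (31 − 90) = 55.78 → 56%
L = 44 + 0.58 × (47 − 44) = 45.74 → 46%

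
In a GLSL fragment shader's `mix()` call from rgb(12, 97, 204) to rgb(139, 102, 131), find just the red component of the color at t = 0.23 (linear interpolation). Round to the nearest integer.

R = 12 + 0.23 × (139 − 12) = 41.21 → 41

41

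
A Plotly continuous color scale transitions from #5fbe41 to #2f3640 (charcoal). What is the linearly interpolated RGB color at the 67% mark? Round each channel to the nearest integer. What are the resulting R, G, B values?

(63, 99, 64)

#5fbe41 → (95, 190, 65); #2f3640 → (47, 54, 64).
67% corresponds to t = 0.67.
R = 95 + 0.67 × (47 − 95) = 95 + 0.67 × -48 = 62.84 → 63
G = 190 + 0.67 × (54 − 190) = 190 + 0.67 × -136 = 98.88 → 99
B = 65 + 0.67 × (64 − 65) = 65 + 0.67 × -1 = 64.33 → 64
So the blended color is (63, 99, 64), about #3f6340.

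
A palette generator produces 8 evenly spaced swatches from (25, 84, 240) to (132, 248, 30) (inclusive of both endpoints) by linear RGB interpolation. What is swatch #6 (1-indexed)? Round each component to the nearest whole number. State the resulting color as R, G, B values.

With 8 swatches and endpoints inclusive, swatch 6 sits at t = (6 − 1)/(8 − 1) = 5/7 ≈ 0.7143.
R = 25 + 0.7143 × (132 − 25) = 101.43 → 101
G = 84 + 0.7143 × (248 − 84) = 201.145 → 201
B = 240 + 0.7143 × (30 − 240) = 89.997 → 90

(101, 201, 90)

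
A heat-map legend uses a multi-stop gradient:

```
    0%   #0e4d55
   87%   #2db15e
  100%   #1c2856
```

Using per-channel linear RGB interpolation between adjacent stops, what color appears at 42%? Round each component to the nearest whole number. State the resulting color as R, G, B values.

42% lies between the 0% and 87% stops, so the local fraction is t = (42 − 0)/(87 − 0) = 42/87 ≈ 0.4828.
#0e4d55 → (14, 77, 85); #2db15e → (45, 177, 94).
R = 14 + 0.4828 × (45 − 14) = 28.967 → 29
G = 77 + 0.4828 × (177 − 77) = 125.28 → 125
B = 85 + 0.4828 × (94 − 85) = 89.345 → 89

(29, 125, 89)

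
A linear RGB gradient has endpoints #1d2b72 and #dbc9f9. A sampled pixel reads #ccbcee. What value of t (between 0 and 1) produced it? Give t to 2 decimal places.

Invert the lerp on the R channel (largest span, 190): t = (204 − 29) / (219 − 29) = 175/190 = 0.92105.
Check on G: (188 − 43)/(201 − 43) = 0.9177 ✓

0.92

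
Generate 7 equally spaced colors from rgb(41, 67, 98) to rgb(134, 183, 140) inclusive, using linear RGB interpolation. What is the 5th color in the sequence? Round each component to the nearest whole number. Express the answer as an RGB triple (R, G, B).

(103, 144, 126)

With 7 swatches and endpoints inclusive, swatch 5 sits at t = (5 − 1)/(7 − 1) = 4/6 ≈ 0.6667.
R = 41 + 0.6667 × (134 − 41) = 103.003 → 103
G = 67 + 0.6667 × (183 − 67) = 144.337 → 144
B = 98 + 0.6667 × (140 − 98) = 126.001 → 126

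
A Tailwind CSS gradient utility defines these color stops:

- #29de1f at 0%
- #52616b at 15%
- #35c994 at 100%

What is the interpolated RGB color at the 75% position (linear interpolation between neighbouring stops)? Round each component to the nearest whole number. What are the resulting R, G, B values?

(62, 170, 136)

75% lies between the 15% and 100% stops, so the local fraction is t = (75 − 15)/(100 − 15) = 60/85 ≈ 0.7059.
#52616b → (82, 97, 107); #35c994 → (53, 201, 148).
R = 82 + 0.7059 × (53 − 82) = 61.529 → 62
G = 97 + 0.7059 × (201 − 97) = 170.414 → 170
B = 107 + 0.7059 × (148 − 107) = 135.942 → 136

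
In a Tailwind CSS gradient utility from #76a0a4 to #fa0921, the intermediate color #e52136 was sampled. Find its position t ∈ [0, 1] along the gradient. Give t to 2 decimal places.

0.84

Invert the lerp on the G channel (largest span, 151): t = (33 − 160) / (9 − 160) = -127/-151 = 0.84106.
Check on R: (229 − 118)/(250 − 118) = 0.8409 ✓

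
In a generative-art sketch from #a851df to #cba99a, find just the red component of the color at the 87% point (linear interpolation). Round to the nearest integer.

R₁ = 168 (from #a851df), R₂ = 203 (from #cba99a).
R = 168 + 0.87 × (203 − 168) = 198.45 → 198

198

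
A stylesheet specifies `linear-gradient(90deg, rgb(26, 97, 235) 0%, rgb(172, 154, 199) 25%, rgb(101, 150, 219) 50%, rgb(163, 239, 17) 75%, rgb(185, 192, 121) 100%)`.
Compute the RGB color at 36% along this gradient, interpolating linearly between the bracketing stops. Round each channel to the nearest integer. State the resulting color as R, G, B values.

(141, 152, 208)

36% lies between the 25% and 50% stops, so the local fraction is t = (36 − 25)/(50 − 25) = 11/25 ≈ 0.44.
R = 172 + 0.44 × (101 − 172) = 140.76 → 141
G = 154 + 0.44 × (150 − 154) = 152.24 → 152
B = 199 + 0.44 × (219 − 199) = 207.8 → 208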